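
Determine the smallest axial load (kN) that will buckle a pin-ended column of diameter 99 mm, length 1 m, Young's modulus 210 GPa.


I = pi * d^4 / 64 = 4715314.64 mm^4
L = 1000.0 mm
P_cr = pi^2 * E * I / L^2
= 9.8696 * 210000.0 * 4715314.64 / 1000.0^2
= 9773040.92 N = 9773.0409 kN

9773.0409 kN


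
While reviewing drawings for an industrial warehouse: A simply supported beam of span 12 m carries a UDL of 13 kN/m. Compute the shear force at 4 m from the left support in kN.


R_A = w * L / 2 = 13 * 12 / 2 = 78.0 kN
V(x) = R_A - w * x = 78.0 - 13 * 4
= 26.0 kN

26.0 kN


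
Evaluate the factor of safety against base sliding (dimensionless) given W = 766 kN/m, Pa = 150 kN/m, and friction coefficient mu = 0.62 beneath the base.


Resisting force = mu * W = 0.62 * 766 = 474.92 kN/m
FOS = Resisting / Driving = 474.92 / 150
= 3.1661 (dimensionless)

3.1661 (dimensionless)


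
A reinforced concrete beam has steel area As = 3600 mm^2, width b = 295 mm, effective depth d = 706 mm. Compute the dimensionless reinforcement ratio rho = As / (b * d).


rho = As / (b * d)
= 3600 / (295 * 706)
= 3600 / 208270
= 0.017285 (dimensionless)

0.017285 (dimensionless)


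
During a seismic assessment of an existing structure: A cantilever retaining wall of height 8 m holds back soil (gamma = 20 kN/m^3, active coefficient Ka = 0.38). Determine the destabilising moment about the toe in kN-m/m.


Pa = 0.5 * Ka * gamma * H^2
= 0.5 * 0.38 * 20 * 8^2
= 243.2 kN/m
Arm = H / 3 = 8 / 3 = 2.6667 m
Mo = Pa * arm = Pa * H / 3 = 243.2 * 8 / 3 = 648.5333 kN-m/m

648.5333 kN-m/m


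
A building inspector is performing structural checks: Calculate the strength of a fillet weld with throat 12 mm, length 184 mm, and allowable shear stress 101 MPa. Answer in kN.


Strength = throat * length * allowable stress
= 12 * 184 * 101 N
= 223008 N
= 223.01 kN

223.01 kN


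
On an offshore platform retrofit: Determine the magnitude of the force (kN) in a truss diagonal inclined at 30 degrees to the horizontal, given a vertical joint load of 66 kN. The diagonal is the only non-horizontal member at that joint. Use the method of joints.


At the joint, only the diagonal has a vertical component, so vertical equilibrium gives:
F * sin(30) = 66
F = 66 / sin(30)
= 66 / 0.5
= 132.0 kN

132.0 kN


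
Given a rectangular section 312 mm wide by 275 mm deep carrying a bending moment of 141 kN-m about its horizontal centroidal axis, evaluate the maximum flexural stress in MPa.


I = b * h^3 / 12 = 312 * 275^3 / 12 = 540718750.0 mm^4
y = h / 2 = 275 / 2 = 137.5 mm
M = 141 kN-m = 141000000.0 N-mm
sigma = M * y / I = 141000000.0 * 137.5 / 540718750.0
= 35.86 MPa

35.86 MPa


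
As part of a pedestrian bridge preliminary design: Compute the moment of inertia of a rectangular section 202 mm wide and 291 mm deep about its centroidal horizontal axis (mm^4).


I = b * h^3 / 12
= 202 * 291^3 / 12
= 202 * 24642171 / 12
= 414809878.5 mm^4

414809878.5 mm^4


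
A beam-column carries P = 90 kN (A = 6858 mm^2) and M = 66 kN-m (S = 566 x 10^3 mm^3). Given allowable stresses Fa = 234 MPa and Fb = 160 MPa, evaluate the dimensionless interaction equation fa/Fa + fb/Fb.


f_a = P / A = 90000.0 / 6858 = 13.1234 MPa
f_b = M / S = 66000000.0 / 566000.0 = 116.6078 MPa
Ratio = f_a / Fa + f_b / Fb
= 13.1234 / 234 + 116.6078 / 160
= 0.7849 (dimensionless)

0.7849 (dimensionless)


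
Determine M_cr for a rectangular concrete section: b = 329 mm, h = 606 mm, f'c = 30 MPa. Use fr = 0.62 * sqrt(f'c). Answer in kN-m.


fr = 0.62 * sqrt(30) = 0.62 * 5.4772 = 3.3959 MPa
I = 329 * 606^3 / 12 = 6101442522.0 mm^4
y_t = 303.0 mm
M_cr = fr * I / y_t = 3.3959 * 6101442522.0 / 303.0 N-mm
= 68.3821 kN-m

68.3821 kN-m


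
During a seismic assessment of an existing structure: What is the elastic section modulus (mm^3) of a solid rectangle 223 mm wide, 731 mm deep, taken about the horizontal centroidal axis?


S = b * h^2 / 6
= 223 * 731^2 / 6
= 223 * 534361 / 6
= 19860417.17 mm^3

19860417.17 mm^3


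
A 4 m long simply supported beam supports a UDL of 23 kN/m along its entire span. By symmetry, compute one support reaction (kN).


Total load = w * L = 23 * 4 = 92 kN
By symmetry, each reaction R = total / 2 = 92 / 2 = 46.0 kN

46.0 kN


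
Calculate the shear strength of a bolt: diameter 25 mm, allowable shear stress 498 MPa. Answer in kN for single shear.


A = pi * d^2 / 4 = pi * 25^2 / 4 = 490.8739 mm^2
V = f_v * A / 1000 = 498 * 490.8739 / 1000
= 244.4552 kN

244.4552 kN


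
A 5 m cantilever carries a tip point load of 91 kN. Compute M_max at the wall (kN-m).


For a cantilever with a point load at the free end:
M_max = P * L = 91 * 5 = 455 kN-m

455 kN-m


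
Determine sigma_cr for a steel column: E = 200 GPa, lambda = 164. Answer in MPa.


sigma_cr = pi^2 * E / lambda^2
= 9.8696 * 200000.0 / 164^2
= 9.8696 * 200000.0 / 26896
= 73.3909 MPa

73.3909 MPa


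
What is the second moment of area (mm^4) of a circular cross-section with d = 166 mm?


r = d / 2 = 166 / 2 = 83.0 mm
I = pi * r^4 / 4 = pi * 83.0^4 / 4
= 37273678.15 mm^4

37273678.15 mm^4


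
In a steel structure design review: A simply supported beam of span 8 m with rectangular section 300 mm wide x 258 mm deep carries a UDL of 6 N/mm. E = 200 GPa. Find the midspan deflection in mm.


I = 300 * 258^3 / 12 = 429337800.0 mm^4
L = 8000.0 mm, w = 6 N/mm, E = 200000.0 MPa
delta = 5 * w * L^4 / (384 * E * I)
= 5 * 6 * 8000.0^4 / (384 * 200000.0 * 429337800.0)
= 3.7267 mm

3.7267 mm


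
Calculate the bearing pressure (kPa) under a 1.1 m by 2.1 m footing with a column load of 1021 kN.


A = 1.1 * 2.1 = 2.31 m^2
q = P / A = 1021 / 2.31
= 441.9913 kPa

441.9913 kPa


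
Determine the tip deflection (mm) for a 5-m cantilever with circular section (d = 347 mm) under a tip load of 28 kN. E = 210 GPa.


I = pi * d^4 / 64 = pi * 347^4 / 64 = 711684976.18 mm^4
L = 5000.0 mm, P = 28000.0 N, E = 210000.0 MPa
delta = P * L^3 / (3 * E * I)
= 28000.0 * 5000.0^3 / (3 * 210000.0 * 711684976.18)
= 7.8062 mm

7.8062 mm


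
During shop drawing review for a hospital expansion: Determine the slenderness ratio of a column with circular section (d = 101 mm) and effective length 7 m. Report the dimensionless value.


Radius of gyration r = d / 4 = 101 / 4 = 25.25 mm
L_eff = 7000.0 mm
Slenderness ratio = L / r = 7000.0 / 25.25 = 277.23 (dimensionless)

277.23 (dimensionless)


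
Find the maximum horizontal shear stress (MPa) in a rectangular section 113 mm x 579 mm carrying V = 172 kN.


A = b * h = 113 * 579 = 65427 mm^2
V = 172 kN = 172000.0 N
tau_max = 1.5 * V / A = 1.5 * 172000.0 / 65427
= 3.9433 MPa

3.9433 MPa


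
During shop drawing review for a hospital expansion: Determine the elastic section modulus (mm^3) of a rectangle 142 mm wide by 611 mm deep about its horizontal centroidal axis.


S = b * h^2 / 6
= 142 * 611^2 / 6
= 142 * 373321 / 6
= 8835263.67 mm^3

8835263.67 mm^3


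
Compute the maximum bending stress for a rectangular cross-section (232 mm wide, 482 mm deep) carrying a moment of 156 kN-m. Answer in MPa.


I = b * h^3 / 12 = 232 * 482^3 / 12 = 2164949914.67 mm^4
y = h / 2 = 482 / 2 = 241.0 mm
M = 156 kN-m = 156000000.0 N-mm
sigma = M * y / I = 156000000.0 * 241.0 / 2164949914.67
= 17.37 MPa

17.37 MPa


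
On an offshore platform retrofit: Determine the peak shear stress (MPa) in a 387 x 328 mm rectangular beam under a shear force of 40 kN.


A = b * h = 387 * 328 = 126936 mm^2
V = 40 kN = 40000.0 N
tau_max = 1.5 * V / A = 1.5 * 40000.0 / 126936
= 0.4727 MPa

0.4727 MPa


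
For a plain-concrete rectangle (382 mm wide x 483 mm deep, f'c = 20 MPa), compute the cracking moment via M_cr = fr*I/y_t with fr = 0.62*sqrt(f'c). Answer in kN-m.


fr = 0.62 * sqrt(20) = 0.62 * 4.4721 = 2.7727 MPa
I = 382 * 483^3 / 12 = 3586935019.5 mm^4
y_t = 241.5 mm
M_cr = fr * I / y_t = 2.7727 * 3586935019.5 / 241.5 N-mm
= 41.1825 kN-m

41.1825 kN-m


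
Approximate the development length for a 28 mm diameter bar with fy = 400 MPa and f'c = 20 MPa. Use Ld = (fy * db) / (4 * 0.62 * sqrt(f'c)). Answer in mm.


Ld = (fy * db) / (4 * 0.62 * sqrt(f'c))
= (400 * 28) / (4 * 0.62 * sqrt(20))
= 11200 / 11.0909
= 1009.84 mm

1009.84 mm


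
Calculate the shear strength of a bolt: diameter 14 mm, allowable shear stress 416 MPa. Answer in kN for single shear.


A = pi * d^2 / 4 = pi * 14^2 / 4 = 153.938 mm^2
V = f_v * A / 1000 = 416 * 153.938 / 1000
= 64.0382 kN

64.0382 kN


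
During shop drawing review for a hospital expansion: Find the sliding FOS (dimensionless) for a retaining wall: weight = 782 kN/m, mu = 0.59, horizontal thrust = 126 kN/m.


Resisting force = mu * W = 0.59 * 782 = 461.38 kN/m
FOS = Resisting / Driving = 461.38 / 126
= 3.6617 (dimensionless)

3.6617 (dimensionless)


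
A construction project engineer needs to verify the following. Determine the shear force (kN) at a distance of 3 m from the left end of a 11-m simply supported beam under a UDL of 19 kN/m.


R_A = w * L / 2 = 19 * 11 / 2 = 104.5 kN
V(x) = R_A - w * x = 104.5 - 19 * 3
= 47.5 kN

47.5 kN


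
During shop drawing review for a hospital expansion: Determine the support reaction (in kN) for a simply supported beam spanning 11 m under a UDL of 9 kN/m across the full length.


Total load = w * L = 9 * 11 = 99 kN
By symmetry, each reaction R = total / 2 = 99 / 2 = 49.5 kN

49.5 kN


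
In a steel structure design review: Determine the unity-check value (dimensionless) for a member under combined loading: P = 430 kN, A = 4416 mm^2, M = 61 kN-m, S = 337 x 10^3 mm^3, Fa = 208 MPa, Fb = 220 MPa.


f_a = P / A = 430000.0 / 4416 = 97.3732 MPa
f_b = M / S = 61000000.0 / 337000.0 = 181.0089 MPa
Ratio = f_a / Fa + f_b / Fb
= 97.3732 / 208 + 181.0089 / 220
= 1.2909 (dimensionless)

1.2909 (dimensionless)


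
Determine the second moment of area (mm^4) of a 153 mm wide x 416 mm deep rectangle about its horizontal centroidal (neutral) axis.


I = b * h^3 / 12
= 153 * 416^3 / 12
= 153 * 71991296 / 12
= 917889024.0 mm^4

917889024.0 mm^4


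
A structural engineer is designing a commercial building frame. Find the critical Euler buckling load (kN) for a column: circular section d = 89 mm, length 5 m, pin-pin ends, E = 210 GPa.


I = pi * d^4 / 64 = 3079852.55 mm^4
L = 5000.0 mm
P_cr = pi^2 * E * I / L^2
= 9.8696 * 210000.0 * 3079852.55 / 5000.0^2
= 255334.18 N = 255.3342 kN

255.3342 kN


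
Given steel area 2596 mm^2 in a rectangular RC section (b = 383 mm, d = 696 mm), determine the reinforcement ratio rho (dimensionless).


rho = As / (b * d)
= 2596 / (383 * 696)
= 2596 / 266568
= 0.009739 (dimensionless)

0.009739 (dimensionless)


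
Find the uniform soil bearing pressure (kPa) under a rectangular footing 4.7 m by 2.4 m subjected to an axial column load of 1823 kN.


A = 4.7 * 2.4 = 11.28 m^2
q = P / A = 1823 / 11.28
= 161.6135 kPa

161.6135 kPa


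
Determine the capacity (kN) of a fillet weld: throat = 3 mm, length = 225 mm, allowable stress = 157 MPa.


Strength = throat * length * allowable stress
= 3 * 225 * 157 N
= 105975 N
= 105.97 kN

105.97 kN


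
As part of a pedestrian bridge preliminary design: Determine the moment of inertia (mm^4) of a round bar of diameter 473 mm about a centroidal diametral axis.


r = d / 2 = 473 / 2 = 236.5 mm
I = pi * r^4 / 4 = pi * 236.5^4 / 4
= 2457052644.18 mm^4

2457052644.18 mm^4


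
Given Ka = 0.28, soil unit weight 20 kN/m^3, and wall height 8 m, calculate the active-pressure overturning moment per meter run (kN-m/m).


Pa = 0.5 * Ka * gamma * H^2
= 0.5 * 0.28 * 20 * 8^2
= 179.2 kN/m
Arm = H / 3 = 8 / 3 = 2.6667 m
Mo = Pa * arm = Pa * H / 3 = 179.2 * 8 / 3 = 477.8667 kN-m/m

477.8667 kN-m/m


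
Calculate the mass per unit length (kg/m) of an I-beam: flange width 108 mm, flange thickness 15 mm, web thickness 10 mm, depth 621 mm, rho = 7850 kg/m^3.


A_flanges = 2 * 108 * 15 = 3240 mm^2
A_web = (621 - 2 * 15) * 10 = 5910 mm^2
A_total = 3240 + 5910 = 9150 mm^2 = 0.009150 m^2
Weight = rho * A = 7850 * 0.009150 = 71.8275 kg/m

71.8275 kg/m


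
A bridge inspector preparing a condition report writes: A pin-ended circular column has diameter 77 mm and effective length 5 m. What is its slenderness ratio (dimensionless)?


Radius of gyration r = d / 4 = 77 / 4 = 19.25 mm
L_eff = 5000.0 mm
Slenderness ratio = L / r = 5000.0 / 19.25 = 259.74 (dimensionless)

259.74 (dimensionless)


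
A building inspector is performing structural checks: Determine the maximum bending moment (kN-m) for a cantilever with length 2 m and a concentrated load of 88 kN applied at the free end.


For a cantilever with a point load at the free end:
M_max = P * L = 88 * 2 = 176 kN-m

176 kN-m


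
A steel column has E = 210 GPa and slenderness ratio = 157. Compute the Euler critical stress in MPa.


sigma_cr = pi^2 * E / lambda^2
= 9.8696 * 210000.0 / 157^2
= 9.8696 * 210000.0 / 24649
= 84.0852 MPa

84.0852 MPa


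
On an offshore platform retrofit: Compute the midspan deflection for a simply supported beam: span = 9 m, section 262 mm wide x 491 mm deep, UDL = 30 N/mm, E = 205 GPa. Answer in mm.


I = 262 * 491^3 / 12 = 2584428500.17 mm^4
L = 9000.0 mm, w = 30 N/mm, E = 205000.0 MPa
delta = 5 * w * L^4 / (384 * E * I)
= 5 * 30 * 9000.0^4 / (384 * 205000.0 * 2584428500.17)
= 4.8374 mm

4.8374 mm


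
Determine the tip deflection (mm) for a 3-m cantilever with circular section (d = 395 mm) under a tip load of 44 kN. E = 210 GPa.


I = pi * d^4 / 64 = pi * 395^4 / 64 = 1194973518.81 mm^4
L = 3000.0 mm, P = 44000.0 N, E = 210000.0 MPa
delta = P * L^3 / (3 * E * I)
= 44000.0 * 3000.0^3 / (3 * 210000.0 * 1194973518.81)
= 1.578 mm

1.578 mm


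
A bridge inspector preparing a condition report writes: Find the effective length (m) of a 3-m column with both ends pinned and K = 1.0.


L_eff = K * L
= 1.0 * 3
= 3.0 m

3.0 m


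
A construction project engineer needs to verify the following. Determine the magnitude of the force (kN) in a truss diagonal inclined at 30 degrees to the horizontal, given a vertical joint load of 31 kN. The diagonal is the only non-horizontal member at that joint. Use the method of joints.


At the joint, only the diagonal has a vertical component, so vertical equilibrium gives:
F * sin(30) = 31
F = 31 / sin(30)
= 31 / 0.5
= 62.0 kN

62.0 kN


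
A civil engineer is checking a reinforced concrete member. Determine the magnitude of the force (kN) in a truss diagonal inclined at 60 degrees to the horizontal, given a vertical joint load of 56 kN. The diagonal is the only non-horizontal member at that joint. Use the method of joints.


At the joint, only the diagonal has a vertical component, so vertical equilibrium gives:
F * sin(60) = 56
F = 56 / sin(60)
= 56 / 0.866025
= 64.66 kN

64.66 kN


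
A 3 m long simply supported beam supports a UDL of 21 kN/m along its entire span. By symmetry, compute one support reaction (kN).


Total load = w * L = 21 * 3 = 63 kN
By symmetry, each reaction R = total / 2 = 63 / 2 = 31.5 kN

31.5 kN


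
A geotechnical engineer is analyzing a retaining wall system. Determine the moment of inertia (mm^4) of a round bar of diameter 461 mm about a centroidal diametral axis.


r = d / 2 = 461 / 2 = 230.5 mm
I = pi * r^4 / 4 = pi * 230.5^4 / 4
= 2217040365.06 mm^4

2217040365.06 mm^4


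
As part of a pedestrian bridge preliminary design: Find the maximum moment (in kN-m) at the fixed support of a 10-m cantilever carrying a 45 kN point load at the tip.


For a cantilever with a point load at the free end:
M_max = P * L = 45 * 10 = 450 kN-m

450 kN-m


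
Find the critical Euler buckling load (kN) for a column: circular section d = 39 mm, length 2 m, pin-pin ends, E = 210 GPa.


I = pi * d^4 / 64 = 113560.77 mm^4
L = 2000.0 mm
P_cr = pi^2 * E * I / L^2
= 9.8696 * 210000.0 * 113560.77 / 2000.0^2
= 58841.99 N = 58.842 kN

58.842 kN


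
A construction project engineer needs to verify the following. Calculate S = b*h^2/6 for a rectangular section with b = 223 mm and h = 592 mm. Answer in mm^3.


S = b * h^2 / 6
= 223 * 592^2 / 6
= 223 * 350464 / 6
= 13025578.67 mm^3

13025578.67 mm^3


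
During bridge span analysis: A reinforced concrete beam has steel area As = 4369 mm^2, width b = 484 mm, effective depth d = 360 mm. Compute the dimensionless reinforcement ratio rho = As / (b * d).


rho = As / (b * d)
= 4369 / (484 * 360)
= 4369 / 174240
= 0.025075 (dimensionless)

0.025075 (dimensionless)


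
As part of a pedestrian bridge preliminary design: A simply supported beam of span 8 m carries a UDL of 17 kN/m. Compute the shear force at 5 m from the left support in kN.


R_A = w * L / 2 = 17 * 8 / 2 = 68.0 kN
V(x) = R_A - w * x = 68.0 - 17 * 5
= -17.0 kN

-17.0 kN


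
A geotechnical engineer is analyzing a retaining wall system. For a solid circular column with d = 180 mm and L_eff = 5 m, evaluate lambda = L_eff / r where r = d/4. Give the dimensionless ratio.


Radius of gyration r = d / 4 = 180 / 4 = 45.0 mm
L_eff = 5000.0 mm
Slenderness ratio = L / r = 5000.0 / 45.0 = 111.11 (dimensionless)

111.11 (dimensionless)


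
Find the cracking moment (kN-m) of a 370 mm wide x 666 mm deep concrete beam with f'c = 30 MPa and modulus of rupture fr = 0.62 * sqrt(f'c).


fr = 0.62 * sqrt(30) = 0.62 * 5.4772 = 3.3959 MPa
I = 370 * 666^3 / 12 = 9108422460.0 mm^4
y_t = 333.0 mm
M_cr = fr * I / y_t = 3.3959 * 9108422460.0 / 333.0 N-mm
= 92.8862 kN-m

92.8862 kN-m


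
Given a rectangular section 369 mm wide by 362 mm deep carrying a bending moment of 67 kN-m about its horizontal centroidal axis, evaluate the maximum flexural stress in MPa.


I = b * h^3 / 12 = 369 * 362^3 / 12 = 1458716286.0 mm^4
y = h / 2 = 362 / 2 = 181.0 mm
M = 67 kN-m = 67000000.0 N-mm
sigma = M * y / I = 67000000.0 * 181.0 / 1458716286.0
= 8.31 MPa

8.31 MPa


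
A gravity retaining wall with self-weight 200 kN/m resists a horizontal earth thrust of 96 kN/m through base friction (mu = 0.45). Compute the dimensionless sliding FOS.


Resisting force = mu * W = 0.45 * 200 = 90.0 kN/m
FOS = Resisting / Driving = 90.0 / 96
= 0.9375 (dimensionless)

0.9375 (dimensionless)


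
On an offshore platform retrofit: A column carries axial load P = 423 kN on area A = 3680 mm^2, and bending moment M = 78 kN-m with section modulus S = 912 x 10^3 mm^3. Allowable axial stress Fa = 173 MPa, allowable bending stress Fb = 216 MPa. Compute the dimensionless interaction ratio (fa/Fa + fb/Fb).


f_a = P / A = 423000.0 / 3680 = 114.9457 MPa
f_b = M / S = 78000000.0 / 912000.0 = 85.5263 MPa
Ratio = f_a / Fa + f_b / Fb
= 114.9457 / 173 + 85.5263 / 216
= 1.0604 (dimensionless)

1.0604 (dimensionless)


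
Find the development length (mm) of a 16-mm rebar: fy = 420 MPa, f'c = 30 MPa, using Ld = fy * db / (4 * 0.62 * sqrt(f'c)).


Ld = (fy * db) / (4 * 0.62 * sqrt(f'c))
= (420 * 16) / (4 * 0.62 * sqrt(30))
= 6720 / 13.5835
= 494.72 mm

494.72 mm


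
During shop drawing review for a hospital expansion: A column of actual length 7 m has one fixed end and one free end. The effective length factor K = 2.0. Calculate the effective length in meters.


L_eff = K * L
= 2.0 * 7
= 14.0 m

14.0 m


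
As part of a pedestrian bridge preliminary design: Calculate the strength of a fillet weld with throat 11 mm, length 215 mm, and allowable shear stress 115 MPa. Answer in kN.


Strength = throat * length * allowable stress
= 11 * 215 * 115 N
= 271975 N
= 271.98 kN

271.98 kN


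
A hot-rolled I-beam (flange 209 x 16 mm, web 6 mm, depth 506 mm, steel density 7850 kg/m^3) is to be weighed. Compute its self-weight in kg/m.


A_flanges = 2 * 209 * 16 = 6688 mm^2
A_web = (506 - 2 * 16) * 6 = 2844 mm^2
A_total = 6688 + 2844 = 9532 mm^2 = 0.009532 m^2
Weight = rho * A = 7850 * 0.009532 = 74.8262 kg/m

74.8262 kg/m


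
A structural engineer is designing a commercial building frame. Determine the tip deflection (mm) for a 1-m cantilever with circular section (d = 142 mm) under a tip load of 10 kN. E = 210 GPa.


I = pi * d^4 / 64 = pi * 142^4 / 64 = 19958287.59 mm^4
L = 1000.0 mm, P = 10000.0 N, E = 210000.0 MPa
delta = P * L^3 / (3 * E * I)
= 10000.0 * 1000.0^3 / (3 * 210000.0 * 19958287.59)
= 0.7953 mm

0.7953 mm


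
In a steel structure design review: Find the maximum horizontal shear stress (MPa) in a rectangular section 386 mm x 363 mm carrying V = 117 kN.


A = b * h = 386 * 363 = 140118 mm^2
V = 117 kN = 117000.0 N
tau_max = 1.5 * V / A = 1.5 * 117000.0 / 140118
= 1.2525 MPa

1.2525 MPa


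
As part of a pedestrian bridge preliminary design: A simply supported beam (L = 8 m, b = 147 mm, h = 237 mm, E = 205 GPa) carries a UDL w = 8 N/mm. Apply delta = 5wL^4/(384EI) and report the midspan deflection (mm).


I = 147 * 237^3 / 12 = 163072649.25 mm^4
L = 8000.0 mm, w = 8 N/mm, E = 205000.0 MPa
delta = 5 * w * L^4 / (384 * E * I)
= 5 * 8 * 8000.0^4 / (384 * 205000.0 * 163072649.25)
= 12.763 mm

12.763 mm


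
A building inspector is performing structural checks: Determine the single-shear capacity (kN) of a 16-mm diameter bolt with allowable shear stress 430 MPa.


A = pi * d^2 / 4 = pi * 16^2 / 4 = 201.0619 mm^2
V = f_v * A / 1000 = 430 * 201.0619 / 1000
= 86.4566 kN

86.4566 kN


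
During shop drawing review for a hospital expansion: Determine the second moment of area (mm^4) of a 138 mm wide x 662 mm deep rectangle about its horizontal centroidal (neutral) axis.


I = b * h^3 / 12
= 138 * 662^3 / 12
= 138 * 290117528 / 12
= 3336351572.0 mm^4

3336351572.0 mm^4


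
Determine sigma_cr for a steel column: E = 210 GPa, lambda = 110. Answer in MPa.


sigma_cr = pi^2 * E / lambda^2
= 9.8696 * 210000.0 / 110^2
= 9.8696 * 210000.0 / 12100
= 171.2907 MPa

171.2907 MPa


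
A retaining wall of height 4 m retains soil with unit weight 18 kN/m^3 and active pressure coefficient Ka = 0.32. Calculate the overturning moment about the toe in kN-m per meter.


Pa = 0.5 * Ka * gamma * H^2
= 0.5 * 0.32 * 18 * 4^2
= 46.08 kN/m
Arm = H / 3 = 4 / 3 = 1.3333 m
Mo = Pa * arm = Pa * H / 3 = 46.08 * 4 / 3 = 61.44 kN-m/m

61.44 kN-m/m


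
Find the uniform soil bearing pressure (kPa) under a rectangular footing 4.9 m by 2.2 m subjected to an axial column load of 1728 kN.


A = 4.9 * 2.2 = 10.78 m^2
q = P / A = 1728 / 10.78
= 160.2968 kPa

160.2968 kPa


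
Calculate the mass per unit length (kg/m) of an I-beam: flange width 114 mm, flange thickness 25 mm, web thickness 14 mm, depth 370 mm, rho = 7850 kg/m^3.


A_flanges = 2 * 114 * 25 = 5700 mm^2
A_web = (370 - 2 * 25) * 14 = 4480 mm^2
A_total = 5700 + 4480 = 10180 mm^2 = 0.010180 m^2
Weight = rho * A = 7850 * 0.010180 = 79.913 kg/m

79.913 kg/m


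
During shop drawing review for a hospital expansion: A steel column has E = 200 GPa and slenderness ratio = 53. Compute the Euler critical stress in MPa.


sigma_cr = pi^2 * E / lambda^2
= 9.8696 * 200000.0 / 53^2
= 9.8696 * 200000.0 / 2809
= 702.713 MPa

702.713 MPa


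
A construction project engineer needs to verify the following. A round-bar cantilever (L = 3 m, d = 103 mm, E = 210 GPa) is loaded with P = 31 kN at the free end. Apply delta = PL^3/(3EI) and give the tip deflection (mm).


I = pi * d^4 / 64 = pi * 103^4 / 64 = 5524828.45 mm^4
L = 3000.0 mm, P = 31000.0 N, E = 210000.0 MPa
delta = P * L^3 / (3 * E * I)
= 31000.0 * 3000.0^3 / (3 * 210000.0 * 5524828.45)
= 240.4729 mm

240.4729 mm


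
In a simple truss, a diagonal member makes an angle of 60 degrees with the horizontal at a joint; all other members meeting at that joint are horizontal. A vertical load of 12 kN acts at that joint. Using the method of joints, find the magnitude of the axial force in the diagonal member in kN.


At the joint, only the diagonal has a vertical component, so vertical equilibrium gives:
F * sin(60) = 12
F = 12 / sin(60)
= 12 / 0.866025
= 13.86 kN

13.86 kN


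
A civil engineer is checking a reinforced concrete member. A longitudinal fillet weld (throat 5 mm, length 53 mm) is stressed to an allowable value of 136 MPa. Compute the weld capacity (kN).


Strength = throat * length * allowable stress
= 5 * 53 * 136 N
= 36040 N
= 36.04 kN

36.04 kN


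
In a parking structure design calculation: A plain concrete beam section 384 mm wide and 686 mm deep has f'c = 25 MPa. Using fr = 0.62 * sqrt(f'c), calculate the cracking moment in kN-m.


fr = 0.62 * sqrt(25) = 0.62 * 5.0 = 3.1 MPa
I = 384 * 686^3 / 12 = 10330523392.0 mm^4
y_t = 343.0 mm
M_cr = fr * I / y_t = 3.1 * 10330523392.0 / 343.0 N-mm
= 93.3662 kN-m

93.3662 kN-m


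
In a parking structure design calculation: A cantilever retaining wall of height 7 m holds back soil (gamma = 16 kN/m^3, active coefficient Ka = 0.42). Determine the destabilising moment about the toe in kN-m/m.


Pa = 0.5 * Ka * gamma * H^2
= 0.5 * 0.42 * 16 * 7^2
= 164.64 kN/m
Arm = H / 3 = 7 / 3 = 2.3333 m
Mo = Pa * arm = Pa * H / 3 = 164.64 * 7 / 3 = 384.16 kN-m/m

384.16 kN-m/m


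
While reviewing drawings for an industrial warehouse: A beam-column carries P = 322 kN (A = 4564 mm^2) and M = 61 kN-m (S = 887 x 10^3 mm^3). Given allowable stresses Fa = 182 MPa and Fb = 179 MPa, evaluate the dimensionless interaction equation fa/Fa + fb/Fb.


f_a = P / A = 322000.0 / 4564 = 70.5521 MPa
f_b = M / S = 61000000.0 / 887000.0 = 68.7711 MPa
Ratio = f_a / Fa + f_b / Fb
= 70.5521 / 182 + 68.7711 / 179
= 0.7718 (dimensionless)

0.7718 (dimensionless)


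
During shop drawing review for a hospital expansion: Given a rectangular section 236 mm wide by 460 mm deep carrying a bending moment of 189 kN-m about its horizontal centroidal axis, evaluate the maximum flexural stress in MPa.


I = b * h^3 / 12 = 236 * 460^3 / 12 = 1914274666.67 mm^4
y = h / 2 = 460 / 2 = 230.0 mm
M = 189 kN-m = 189000000.0 N-mm
sigma = M * y / I = 189000000.0 * 230.0 / 1914274666.67
= 22.71 MPa

22.71 MPa


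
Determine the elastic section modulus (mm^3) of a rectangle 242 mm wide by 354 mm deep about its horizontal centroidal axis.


S = b * h^2 / 6
= 242 * 354^2 / 6
= 242 * 125316 / 6
= 5054412.0 mm^3

5054412.0 mm^3


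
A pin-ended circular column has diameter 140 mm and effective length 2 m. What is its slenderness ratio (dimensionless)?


Radius of gyration r = d / 4 = 140 / 4 = 35.0 mm
L_eff = 2000.0 mm
Slenderness ratio = L / r = 2000.0 / 35.0 = 57.14 (dimensionless)

57.14 (dimensionless)


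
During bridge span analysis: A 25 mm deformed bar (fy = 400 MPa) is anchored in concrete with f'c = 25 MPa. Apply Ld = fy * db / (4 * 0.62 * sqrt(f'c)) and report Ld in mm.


Ld = (fy * db) / (4 * 0.62 * sqrt(f'c))
= (400 * 25) / (4 * 0.62 * sqrt(25))
= 10000 / 12.4
= 806.45 mm

806.45 mm


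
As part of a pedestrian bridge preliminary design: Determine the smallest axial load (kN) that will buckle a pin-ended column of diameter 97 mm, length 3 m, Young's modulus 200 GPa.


I = pi * d^4 / 64 = 4345670.92 mm^4
L = 3000.0 mm
P_cr = pi^2 * E * I / L^2
= 9.8696 * 200000.0 * 4345670.92 / 3000.0^2
= 953112.29 N = 953.1123 kN

953.1123 kN


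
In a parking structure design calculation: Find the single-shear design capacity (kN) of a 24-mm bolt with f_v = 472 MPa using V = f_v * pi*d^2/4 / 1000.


A = pi * d^2 / 4 = pi * 24^2 / 4 = 452.3893 mm^2
V = f_v * A / 1000 = 472 * 452.3893 / 1000
= 213.5278 kN

213.5278 kN


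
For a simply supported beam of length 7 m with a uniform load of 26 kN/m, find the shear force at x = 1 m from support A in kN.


R_A = w * L / 2 = 26 * 7 / 2 = 91.0 kN
V(x) = R_A - w * x = 91.0 - 26 * 1
= 65.0 kN

65.0 kN


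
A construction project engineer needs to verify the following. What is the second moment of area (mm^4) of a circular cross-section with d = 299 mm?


r = d / 2 = 299 / 2 = 149.5 mm
I = pi * r^4 / 4 = pi * 149.5^4 / 4
= 392332830.95 mm^4

392332830.95 mm^4


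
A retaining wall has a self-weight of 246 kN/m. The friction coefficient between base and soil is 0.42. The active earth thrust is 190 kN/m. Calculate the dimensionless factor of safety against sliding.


Resisting force = mu * W = 0.42 * 246 = 103.32 kN/m
FOS = Resisting / Driving = 103.32 / 190
= 0.5438 (dimensionless)

0.5438 (dimensionless)


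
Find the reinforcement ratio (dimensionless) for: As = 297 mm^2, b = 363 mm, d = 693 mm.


rho = As / (b * d)
= 297 / (363 * 693)
= 297 / 251559
= 0.001181 (dimensionless)

0.001181 (dimensionless)


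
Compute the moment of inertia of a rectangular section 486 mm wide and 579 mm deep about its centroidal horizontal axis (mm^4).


I = b * h^3 / 12
= 486 * 579^3 / 12
= 486 * 194104539 / 12
= 7861233829.5 mm^4

7861233829.5 mm^4


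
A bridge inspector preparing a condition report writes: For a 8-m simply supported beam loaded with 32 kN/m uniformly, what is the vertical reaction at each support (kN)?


Total load = w * L = 32 * 8 = 256 kN
By symmetry, each reaction R = total / 2 = 256 / 2 = 128.0 kN

128.0 kN


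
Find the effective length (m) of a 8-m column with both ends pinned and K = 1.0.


L_eff = K * L
= 1.0 * 8
= 8.0 m

8.0 m


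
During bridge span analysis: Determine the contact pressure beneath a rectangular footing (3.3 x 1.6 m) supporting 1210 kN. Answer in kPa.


A = 3.3 * 1.6 = 5.28 m^2
q = P / A = 1210 / 5.28
= 229.1667 kPa

229.1667 kPa


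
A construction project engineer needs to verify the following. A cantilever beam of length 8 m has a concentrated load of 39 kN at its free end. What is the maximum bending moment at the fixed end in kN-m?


For a cantilever with a point load at the free end:
M_max = P * L = 39 * 8 = 312 kN-m

312 kN-m


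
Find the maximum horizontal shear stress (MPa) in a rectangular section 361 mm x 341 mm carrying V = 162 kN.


A = b * h = 361 * 341 = 123101 mm^2
V = 162 kN = 162000.0 N
tau_max = 1.5 * V / A = 1.5 * 162000.0 / 123101
= 1.974 MPa

1.974 MPa


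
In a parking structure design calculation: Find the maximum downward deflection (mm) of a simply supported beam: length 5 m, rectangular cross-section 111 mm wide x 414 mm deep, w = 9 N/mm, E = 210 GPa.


I = 111 * 414^3 / 12 = 656360982.0 mm^4
L = 5000.0 mm, w = 9 N/mm, E = 210000.0 MPa
delta = 5 * w * L^4 / (384 * E * I)
= 5 * 9 * 5000.0^4 / (384 * 210000.0 * 656360982.0)
= 0.5314 mm

0.5314 mm


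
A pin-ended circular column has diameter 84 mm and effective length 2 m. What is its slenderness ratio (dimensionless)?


Radius of gyration r = d / 4 = 84 / 4 = 21.0 mm
L_eff = 2000.0 mm
Slenderness ratio = L / r = 2000.0 / 21.0 = 95.24 (dimensionless)

95.24 (dimensionless)


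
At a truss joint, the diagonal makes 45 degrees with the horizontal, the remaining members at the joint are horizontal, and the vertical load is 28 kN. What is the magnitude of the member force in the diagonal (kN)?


At the joint, only the diagonal has a vertical component, so vertical equilibrium gives:
F * sin(45) = 28
F = 28 / sin(45)
= 28 / 0.707107
= 39.6 kN

39.6 kN


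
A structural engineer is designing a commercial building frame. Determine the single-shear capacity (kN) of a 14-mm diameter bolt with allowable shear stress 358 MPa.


A = pi * d^2 / 4 = pi * 14^2 / 4 = 153.938 mm^2
V = f_v * A / 1000 = 358 * 153.938 / 1000
= 55.1098 kN

55.1098 kN


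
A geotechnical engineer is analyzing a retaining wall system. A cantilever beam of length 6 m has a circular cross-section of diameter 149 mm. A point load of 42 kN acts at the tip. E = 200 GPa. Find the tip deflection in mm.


I = pi * d^4 / 64 = pi * 149^4 / 64 = 24194406.46 mm^4
L = 6000.0 mm, P = 42000.0 N, E = 200000.0 MPa
delta = P * L^3 / (3 * E * I)
= 42000.0 * 6000.0^3 / (3 * 200000.0 * 24194406.46)
= 624.9378 mm

624.9378 mm


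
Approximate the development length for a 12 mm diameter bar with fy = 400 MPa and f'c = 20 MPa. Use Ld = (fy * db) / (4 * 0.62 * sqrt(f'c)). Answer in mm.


Ld = (fy * db) / (4 * 0.62 * sqrt(f'c))
= (400 * 12) / (4 * 0.62 * sqrt(20))
= 4800 / 11.0909
= 432.79 mm

432.79 mm


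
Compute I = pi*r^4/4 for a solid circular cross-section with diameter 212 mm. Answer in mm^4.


r = d / 2 = 212 / 2 = 106.0 mm
I = pi * r^4 / 4 = pi * 106.0^4 / 4
= 99154708.57 mm^4

99154708.57 mm^4


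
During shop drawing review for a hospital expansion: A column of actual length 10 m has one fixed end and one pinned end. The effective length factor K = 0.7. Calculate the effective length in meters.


L_eff = K * L
= 0.7 * 10
= 7.0 m

7.0 m


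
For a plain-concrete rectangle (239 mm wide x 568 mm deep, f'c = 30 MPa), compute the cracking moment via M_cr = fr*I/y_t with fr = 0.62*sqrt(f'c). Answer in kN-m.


fr = 0.62 * sqrt(30) = 0.62 * 5.4772 = 3.3959 MPa
I = 239 * 568^3 / 12 = 3649737770.67 mm^4
y_t = 284.0 mm
M_cr = fr * I / y_t = 3.3959 * 3649737770.67 / 284.0 N-mm
= 43.6411 kN-m

43.6411 kN-m


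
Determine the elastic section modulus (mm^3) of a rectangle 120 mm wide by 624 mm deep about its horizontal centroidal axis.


S = b * h^2 / 6
= 120 * 624^2 / 6
= 120 * 389376 / 6
= 7787520.0 mm^3

7787520.0 mm^3


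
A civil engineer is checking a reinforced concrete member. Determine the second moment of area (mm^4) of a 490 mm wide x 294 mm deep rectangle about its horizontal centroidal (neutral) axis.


I = b * h^3 / 12
= 490 * 294^3 / 12
= 490 * 25412184 / 12
= 1037664180.0 mm^4

1037664180.0 mm^4


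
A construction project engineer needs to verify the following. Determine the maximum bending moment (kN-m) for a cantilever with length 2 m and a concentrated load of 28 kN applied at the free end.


For a cantilever with a point load at the free end:
M_max = P * L = 28 * 2 = 56 kN-m

56 kN-m


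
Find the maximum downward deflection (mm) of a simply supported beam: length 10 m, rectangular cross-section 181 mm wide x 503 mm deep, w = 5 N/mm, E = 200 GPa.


I = 181 * 503^3 / 12 = 1919558198.92 mm^4
L = 10000.0 mm, w = 5 N/mm, E = 200000.0 MPa
delta = 5 * w * L^4 / (384 * E * I)
= 5 * 5 * 10000.0^4 / (384 * 200000.0 * 1919558198.92)
= 1.6958 mm

1.6958 mm


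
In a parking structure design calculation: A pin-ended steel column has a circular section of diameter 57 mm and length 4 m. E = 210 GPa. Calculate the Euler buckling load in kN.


I = pi * d^4 / 64 = 518166.49 mm^4
L = 4000.0 mm
P_cr = pi^2 * E * I / L^2
= 9.8696 * 210000.0 * 518166.49 / 4000.0^2
= 67122.54 N = 67.1225 kN

67.1225 kN


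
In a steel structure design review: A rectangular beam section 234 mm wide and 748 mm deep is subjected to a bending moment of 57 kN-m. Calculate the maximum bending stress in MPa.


I = b * h^3 / 12 = 234 * 748^3 / 12 = 8160925344.0 mm^4
y = h / 2 = 748 / 2 = 374.0 mm
M = 57 kN-m = 57000000.0 N-mm
sigma = M * y / I = 57000000.0 * 374.0 / 8160925344.0
= 2.61 MPa

2.61 MPa


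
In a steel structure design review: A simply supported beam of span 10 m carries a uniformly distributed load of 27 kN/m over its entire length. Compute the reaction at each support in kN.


Total load = w * L = 27 * 10 = 270 kN
By symmetry, each reaction R = total / 2 = 270 / 2 = 135.0 kN

135.0 kN


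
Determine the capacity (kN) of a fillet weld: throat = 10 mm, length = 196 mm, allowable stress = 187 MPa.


Strength = throat * length * allowable stress
= 10 * 196 * 187 N
= 366520 N
= 366.52 kN

366.52 kN


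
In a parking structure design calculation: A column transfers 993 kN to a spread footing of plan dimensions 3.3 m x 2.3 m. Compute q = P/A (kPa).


A = 3.3 * 2.3 = 7.59 m^2
q = P / A = 993 / 7.59
= 130.83 kPa

130.83 kPa


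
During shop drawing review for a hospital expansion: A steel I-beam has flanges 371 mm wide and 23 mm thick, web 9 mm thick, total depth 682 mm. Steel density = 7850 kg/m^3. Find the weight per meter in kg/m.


A_flanges = 2 * 371 * 23 = 17066 mm^2
A_web = (682 - 2 * 23) * 9 = 5724 mm^2
A_total = 17066 + 5724 = 22790 mm^2 = 0.022790 m^2
Weight = rho * A = 7850 * 0.022790 = 178.9015 kg/m

178.9015 kg/m


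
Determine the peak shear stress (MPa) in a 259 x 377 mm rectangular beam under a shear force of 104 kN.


A = b * h = 259 * 377 = 97643 mm^2
V = 104 kN = 104000.0 N
tau_max = 1.5 * V / A = 1.5 * 104000.0 / 97643
= 1.5977 MPa

1.5977 MPa


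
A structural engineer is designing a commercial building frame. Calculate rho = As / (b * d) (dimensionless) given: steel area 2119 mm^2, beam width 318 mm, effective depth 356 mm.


rho = As / (b * d)
= 2119 / (318 * 356)
= 2119 / 113208
= 0.018718 (dimensionless)

0.018718 (dimensionless)


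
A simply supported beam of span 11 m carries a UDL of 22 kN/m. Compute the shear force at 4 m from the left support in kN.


R_A = w * L / 2 = 22 * 11 / 2 = 121.0 kN
V(x) = R_A - w * x = 121.0 - 22 * 4
= 33.0 kN

33.0 kN


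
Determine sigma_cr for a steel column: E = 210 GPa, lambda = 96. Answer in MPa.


sigma_cr = pi^2 * E / lambda^2
= 9.8696 * 210000.0 / 96^2
= 9.8696 * 210000.0 / 9216
= 224.8933 MPa

224.8933 MPa


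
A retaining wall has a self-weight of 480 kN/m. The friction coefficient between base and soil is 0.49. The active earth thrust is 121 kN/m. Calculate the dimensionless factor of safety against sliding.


Resisting force = mu * W = 0.49 * 480 = 235.2 kN/m
FOS = Resisting / Driving = 235.2 / 121
= 1.9438 (dimensionless)

1.9438 (dimensionless)


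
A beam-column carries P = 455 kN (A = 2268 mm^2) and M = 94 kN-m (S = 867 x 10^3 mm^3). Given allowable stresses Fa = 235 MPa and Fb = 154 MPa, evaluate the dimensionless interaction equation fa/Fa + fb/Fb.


f_a = P / A = 455000.0 / 2268 = 200.6173 MPa
f_b = M / S = 94000000.0 / 867000.0 = 108.4198 MPa
Ratio = f_a / Fa + f_b / Fb
= 200.6173 / 235 + 108.4198 / 154
= 1.5577 (dimensionless)

1.5577 (dimensionless)


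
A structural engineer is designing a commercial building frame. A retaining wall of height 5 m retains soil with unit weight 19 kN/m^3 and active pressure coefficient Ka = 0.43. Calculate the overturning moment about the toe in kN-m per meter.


Pa = 0.5 * Ka * gamma * H^2
= 0.5 * 0.43 * 19 * 5^2
= 102.125 kN/m
Arm = H / 3 = 5 / 3 = 1.6667 m
Mo = Pa * arm = Pa * H / 3 = 102.125 * 5 / 3 = 170.2083 kN-m/m

170.2083 kN-m/m


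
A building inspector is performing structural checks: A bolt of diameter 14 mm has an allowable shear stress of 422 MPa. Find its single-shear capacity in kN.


A = pi * d^2 / 4 = pi * 14^2 / 4 = 153.938 mm^2
V = f_v * A / 1000 = 422 * 153.938 / 1000
= 64.9619 kN

64.9619 kN


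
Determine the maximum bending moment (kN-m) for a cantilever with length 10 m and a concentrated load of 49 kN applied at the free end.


For a cantilever with a point load at the free end:
M_max = P * L = 49 * 10 = 490 kN-m

490 kN-m


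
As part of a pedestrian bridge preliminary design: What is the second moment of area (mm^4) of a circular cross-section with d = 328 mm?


r = d / 2 = 328 / 2 = 164.0 mm
I = pi * r^4 / 4 = pi * 164.0^4 / 4
= 568152959.9 mm^4

568152959.9 mm^4


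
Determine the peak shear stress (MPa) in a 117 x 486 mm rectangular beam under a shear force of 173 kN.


A = b * h = 117 * 486 = 56862 mm^2
V = 173 kN = 173000.0 N
tau_max = 1.5 * V / A = 1.5 * 173000.0 / 56862
= 4.5637 MPa

4.5637 MPa


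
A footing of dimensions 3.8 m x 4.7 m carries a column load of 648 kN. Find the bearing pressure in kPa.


A = 3.8 * 4.7 = 17.86 m^2
q = P / A = 648 / 17.86
= 36.2822 kPa

36.2822 kPa


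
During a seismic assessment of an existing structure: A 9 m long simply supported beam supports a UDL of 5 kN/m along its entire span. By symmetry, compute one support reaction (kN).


Total load = w * L = 5 * 9 = 45 kN
By symmetry, each reaction R = total / 2 = 45 / 2 = 22.5 kN

22.5 kN


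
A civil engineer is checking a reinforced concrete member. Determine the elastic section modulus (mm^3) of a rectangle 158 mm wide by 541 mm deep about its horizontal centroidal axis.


S = b * h^2 / 6
= 158 * 541^2 / 6
= 158 * 292681 / 6
= 7707266.33 mm^3

7707266.33 mm^3
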